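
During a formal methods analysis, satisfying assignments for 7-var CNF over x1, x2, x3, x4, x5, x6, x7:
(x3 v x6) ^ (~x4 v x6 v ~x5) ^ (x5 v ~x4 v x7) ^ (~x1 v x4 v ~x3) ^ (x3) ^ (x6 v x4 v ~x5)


CNF with 6 clauses over 7 vars (128 assignments).
An assignment satisfies CNF iff every clause has >=1 true literal.
Check each row (bits = x1,x2,x3,x4,x5,x6,x7; clause T/F shown):
  row 0 [0000000]: clauses=FTTTFT -> 0
  row 1 [0000001]: clauses=FTTTFT -> 0
  row 2 [0000010]: clauses=TTTTFT -> 0
  row 3 [0000011]: clauses=TTTTFT -> 0
  row 4 [0000100]: clauses=FTTTFF -> 0
  (every remaining row is evaluated the same way; all 128 results are listed next)
Full result column, 8 rows per line (x1,x2,x3,x4 fixed per line; x5,x6,x7 runs 000..111 left to right):
  rows 0-7 [x1,x2,x3,x4=0000]: 00000000  (ones: 0)
  rows 8-15 [x1,x2,x3,x4=0001]: 00000000  (ones: 0)
  rows 16-23 [x1,x2,x3,x4=0010]: 11110011  (ones: 6)
  rows 24-31 [x1,x2,x3,x4=0011]: 01010011  (ones: 4)
  rows 32-39 [x1,x2,x3,x4=0100]: 00000000  (ones: 0)
  rows 40-47 [x1,x2,x3,x4=0101]: 00000000  (ones: 0)
  rows 48-55 [x1,x2,x3,x4=0110]: 11110011  (ones: 6)
  rows 56-63 [x1,x2,x3,x4=0111]: 01010011  (ones: 4)
  rows 64-71 [x1,x2,x3,x4=1000]: 00000000  (ones: 0)
  rows 72-79 [x1,x2,x3,x4=1001]: 00000000  (ones: 0)
  rows 80-87 [x1,x2,x3,x4=1010]: 00000000  (ones: 0)
  rows 88-95 [x1,x2,x3,x4=1011]: 01010011  (ones: 4)
  rows 96-103 [x1,x2,x3,x4=1100]: 00000000  (ones: 0)
  rows 104-111 [x1,x2,x3,x4=1101]: 00000000  (ones: 0)
  rows 112-119 [x1,x2,x3,x4=1110]: 00000000  (ones: 0)
  rows 120-127 [x1,x2,x3,x4=1111]: 01010011  (ones: 4)
Satisfying assignments = 0+0+6+4+0+0+6+4+0+0+0+4+0+0+0+4 = 28

28


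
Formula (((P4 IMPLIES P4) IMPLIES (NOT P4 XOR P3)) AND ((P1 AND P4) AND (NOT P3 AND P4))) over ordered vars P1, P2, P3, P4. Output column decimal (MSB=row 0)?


Formula: (((P4 IMPLIES P4) IMPLIES (NOT P4 XOR P3)) AND ((P1 AND P4) AND (NOT P3 AND P4))) over P1, P2, P3, P4 (16 rows)
Evaluate each row (bits = P1,P2,P3,P4, MSB first):
  row 0 [0000]: (((0 IMPLIES 0) IMPLIES (NOT 0 XOR 0)) AND ((0 AND 0) AND (NOT 0 AND 0))) -> 0
  row 1 [0001]: (((1 IMPLIES 1) IMPLIES (NOT 1 XOR 0)) AND ((0 AND 1) AND (NOT 0 AND 1))) -> 0
  row 2 [0010]: (((0 IMPLIES 0) IMPLIES (NOT 0 XOR 1)) AND ((0 AND 0) AND (NOT 1 AND 0))) -> 0
  row 3 [0011]: (((1 IMPLIES 1) IMPLIES (NOT 1 XOR 1)) AND ((0 AND 1) AND (NOT 1 AND 1))) -> 0
  row 4 [0100]: (((0 IMPLIES 0) IMPLIES (NOT 0 XOR 0)) AND ((0 AND 0) AND (NOT 0 AND 0))) -> 0
  row 5 [0101]: (((1 IMPLIES 1) IMPLIES (NOT 1 XOR 0)) AND ((0 AND 1) AND (NOT 0 AND 1))) -> 0
  row 6 [0110]: (((0 IMPLIES 0) IMPLIES (NOT 0 XOR 1)) AND ((0 AND 0) AND (NOT 1 AND 0))) -> 0
  row 7 [0111]: (((1 IMPLIES 1) IMPLIES (NOT 1 XOR 1)) AND ((0 AND 1) AND (NOT 1 AND 1))) -> 0
  row 8 [1000]: (((0 IMPLIES 0) IMPLIES (NOT 0 XOR 0)) AND ((1 AND 0) AND (NOT 0 AND 0))) -> 0
  row 9 [1001]: (((1 IMPLIES 1) IMPLIES (NOT 1 XOR 0)) AND ((1 AND 1) AND (NOT 0 AND 1))) -> 0
  row 10 [1010]: (((0 IMPLIES 0) IMPLIES (NOT 0 XOR 1)) AND ((1 AND 0) AND (NOT 1 AND 0))) -> 0
  row 11 [1011]: (((1 IMPLIES 1) IMPLIES (NOT 1 XOR 1)) AND ((1 AND 1) AND (NOT 1 AND 1))) -> 0
  row 12 [1100]: (((0 IMPLIES 0) IMPLIES (NOT 0 XOR 0)) AND ((1 AND 0) AND (NOT 0 AND 0))) -> 0
  row 13 [1101]: (((1 IMPLIES 1) IMPLIES (NOT 1 XOR 0)) AND ((1 AND 1) AND (NOT 0 AND 1))) -> 0
  row 14 [1110]: (((0 IMPLIES 0) IMPLIES (NOT 0 XOR 1)) AND ((1 AND 0) AND (NOT 1 AND 0))) -> 0
  row 15 [1111]: (((1 IMPLIES 1) IMPLIES (NOT 1 XOR 1)) AND ((1 AND 1) AND (NOT 1 AND 1))) -> 0
Full result column, 4 rows per line (P1,P2 fixed per line; P3,P4 runs 00..11 left to right):
  rows 0-3 [P1,P2=00]: 0000  = hex 0
  rows 4-7 [P1,P2=01]: 0000  = hex 0
  rows 8-11 [P1,P2=10]: 0000  = hex 0
  rows 12-15 [P1,P2=11]: 0000  = hex 0
Output column (row 0 .. row 15) = 0000000000000000
Output column grouped in 4s = 0000 0000 0000 0000 = 0x0000
Convert to decimal digit by digit (value = value*16 + digit):
  0 -> 0
  0*16 + 0 = 0
  0*16 + 0 = 0
  0*16 + 0 = 0
Decimal = 0

0


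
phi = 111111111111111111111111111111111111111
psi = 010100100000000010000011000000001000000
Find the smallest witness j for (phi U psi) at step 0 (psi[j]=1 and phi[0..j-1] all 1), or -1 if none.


(phi U psi) at 0: need smallest j with psi[j]=1 and phi[i]=1 for all i in [0,j).
Scan from step 0:
  step 0: phi=1, psi=0 -> continue
  step 1: psi=1 and phi held for [0,1) -> witness found
Witness step = 1

1


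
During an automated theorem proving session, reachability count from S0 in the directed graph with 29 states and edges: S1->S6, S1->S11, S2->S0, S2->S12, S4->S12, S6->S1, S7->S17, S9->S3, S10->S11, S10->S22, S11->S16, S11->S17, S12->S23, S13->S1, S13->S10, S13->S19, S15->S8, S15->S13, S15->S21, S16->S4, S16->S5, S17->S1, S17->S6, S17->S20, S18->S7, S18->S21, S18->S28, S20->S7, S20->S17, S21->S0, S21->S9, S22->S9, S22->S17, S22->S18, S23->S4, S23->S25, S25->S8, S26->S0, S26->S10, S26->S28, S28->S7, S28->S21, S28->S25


BFS from S0:
  layer 0: {S0}
Reachable set: {S0}
Count = 1

1


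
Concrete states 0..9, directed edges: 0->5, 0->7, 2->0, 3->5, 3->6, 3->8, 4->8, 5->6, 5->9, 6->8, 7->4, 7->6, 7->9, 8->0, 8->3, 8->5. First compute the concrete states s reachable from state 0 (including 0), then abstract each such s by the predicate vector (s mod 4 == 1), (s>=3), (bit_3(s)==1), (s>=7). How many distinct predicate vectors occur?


BFS from 0:
Concrete reachable: {0, 3, 4, 5, 6, 7, 8, 9}
Abstract via predicates (s mod 4 == 1), (s>=3), (bit_3(s)==1), (s>=7):
  (0,0,0,0) <- {0}
  (0,1,0,0) <- {3, 4, 6}
  (0,1,0,1) <- {7}
  (0,1,1,1) <- {8}
  (1,1,0,0) <- {5}
  (1,1,1,1) <- {9}
Distinct abstract states = 6

6


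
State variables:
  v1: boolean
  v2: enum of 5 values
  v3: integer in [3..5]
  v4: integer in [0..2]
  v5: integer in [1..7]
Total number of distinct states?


State space = product of domain sizes of all variables.
Domain sizes:
  v1 (boolean): 2
  v2 (enum of 5 values): 5
  v3 (integer in [3..5]): 3
  v4 (integer in [0..2]): 3
  v5 (integer in [1..7]): 7
Product = 2 * 5 * 3 * 3 * 7 = 630

630


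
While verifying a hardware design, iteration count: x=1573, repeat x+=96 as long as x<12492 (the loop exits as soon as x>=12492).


Step 1: x goes from 1573 toward 12492 by 96; the body runs while x<12492, so iterations = ceil((bound-start)/step)
Step 2: Distance=10919
Step 3: ceil(10919/96)=114

114


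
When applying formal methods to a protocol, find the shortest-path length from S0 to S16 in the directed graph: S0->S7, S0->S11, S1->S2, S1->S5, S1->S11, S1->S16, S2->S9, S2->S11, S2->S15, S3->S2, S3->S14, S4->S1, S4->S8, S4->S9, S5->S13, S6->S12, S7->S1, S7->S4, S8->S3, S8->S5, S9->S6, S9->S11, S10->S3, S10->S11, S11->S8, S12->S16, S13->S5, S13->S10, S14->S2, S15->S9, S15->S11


BFS layer-by-layer from S0:
  dist 0: {S0}
  dist 1: {S7, S11}
  dist 2: {S1, S4, S8}
  dist 3: {S2, S3, S5, S9, S16}
  -> S16 reached at distance 3
Shortest path length = 3

3


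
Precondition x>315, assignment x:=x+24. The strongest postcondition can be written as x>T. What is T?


Formula: sp(P, x:=E) = exists old_x. (x = E[old_x/x]) AND P[old_x/x] (old_x is the value of x before the assignment; eliminate old_x by solving x = E[old_x/x] for old_x)
Step 1: Precondition P: x>315, i.e. old_x > 315
Step 2: Assignment gives x = old_x + 24, so old_x = x - 24
Step 3: Substitute into P: x - 24 > 315
Step 4: Simplify: x > 315+24 = 339

339


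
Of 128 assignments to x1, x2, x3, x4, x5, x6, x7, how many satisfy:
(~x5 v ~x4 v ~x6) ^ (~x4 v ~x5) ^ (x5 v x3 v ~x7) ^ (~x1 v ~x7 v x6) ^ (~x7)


CNF with 5 clauses over 7 vars (128 assignments).
An assignment satisfies CNF iff every clause has >=1 true literal.
Check each row (bits = x1,x2,x3,x4,x5,x6,x7; clause T/F shown):
  row 0 [0000000]: clauses=TTTTT -> 1
  row 1 [0000001]: clauses=TTFTF -> 0
  row 2 [0000010]: clauses=TTTTT -> 1
  row 3 [0000011]: clauses=TTFTF -> 0
  row 4 [0000100]: clauses=TTTTT -> 1
  (every remaining row is evaluated the same way; all 128 results are listed next)
Full result column, 8 rows per line (x1,x2,x3,x4 fixed per line; x5,x6,x7 runs 000..111 left to right):
  rows 0-7 [x1,x2,x3,x4=0000]: 10101010  (ones: 4)
  rows 8-15 [x1,x2,x3,x4=0001]: 10100000  (ones: 2)
  rows 16-23 [x1,x2,x3,x4=0010]: 10101010  (ones: 4)
  rows 24-31 [x1,x2,x3,x4=0011]: 10100000  (ones: 2)
  rows 32-39 [x1,x2,x3,x4=0100]: 10101010  (ones: 4)
  rows 40-47 [x1,x2,x3,x4=0101]: 10100000  (ones: 2)
  rows 48-55 [x1,x2,x3,x4=0110]: 10101010  (ones: 4)
  rows 56-63 [x1,x2,x3,x4=0111]: 10100000  (ones: 2)
  rows 64-71 [x1,x2,x3,x4=1000]: 10101010  (ones: 4)
  rows 72-79 [x1,x2,x3,x4=1001]: 10100000  (ones: 2)
  rows 80-87 [x1,x2,x3,x4=1010]: 10101010  (ones: 4)
  rows 88-95 [x1,x2,x3,x4=1011]: 10100000  (ones: 2)
  rows 96-103 [x1,x2,x3,x4=1100]: 10101010  (ones: 4)
  rows 104-111 [x1,x2,x3,x4=1101]: 10100000  (ones: 2)
  rows 112-119 [x1,x2,x3,x4=1110]: 10101010  (ones: 4)
  rows 120-127 [x1,x2,x3,x4=1111]: 10100000  (ones: 2)
Satisfying assignments = 4+2+4+2+4+2+4+2+4+2+4+2+4+2+4+2 = 48

48


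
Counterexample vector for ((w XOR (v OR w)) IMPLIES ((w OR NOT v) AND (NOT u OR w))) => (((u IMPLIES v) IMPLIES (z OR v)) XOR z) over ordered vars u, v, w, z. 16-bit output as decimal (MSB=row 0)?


F1 = ((w XOR (v OR w)) IMPLIES ((w OR NOT v) AND (NOT u OR w)))
F2 = (((u IMPLIES v) IMPLIES (z OR v)) XOR z)
Counterexample to F1=>F2 is where F1=1 and F2=0.
Evaluate each row (bits = u,v,w,z, MSB first):
  row 0 [0000]: F1=1 F2=0 -> F1&~F2 -> 1
  row 1 [0001]: F1=1 F2=0 -> F1&~F2 -> 1
  row 2 [0010]: F1=1 F2=0 -> F1&~F2 -> 1
  row 3 [0011]: F1=1 F2=0 -> F1&~F2 -> 1
  row 4 [0100]: F1=0 F2=1 -> F1&~F2 -> 0
  row 5 [0101]: F1=0 F2=0 -> F1&~F2 -> 0
  row 6 [0110]: F1=1 F2=1 -> F1&~F2 -> 0
  row 7 [0111]: F1=1 F2=0 -> F1&~F2 -> 1
  row 8 [1000]: F1=1 F2=1 -> F1&~F2 -> 0
  row 9 [1001]: F1=1 F2=0 -> F1&~F2 -> 1
  row 10 [1010]: F1=1 F2=1 -> F1&~F2 -> 0
  row 11 [1011]: F1=1 F2=0 -> F1&~F2 -> 1
  row 12 [1100]: F1=0 F2=1 -> F1&~F2 -> 0
  row 13 [1101]: F1=0 F2=0 -> F1&~F2 -> 0
  row 14 [1110]: F1=1 F2=1 -> F1&~F2 -> 0
  row 15 [1111]: F1=1 F2=0 -> F1&~F2 -> 1
Full result column, 4 rows per line (u,v fixed per line; w,z runs 00..11 left to right):
  rows 0-3 [u,v=00]: 1111  = hex F
  rows 4-7 [u,v=01]: 0001  = hex 1
  rows 8-11 [u,v=10]: 0101  = hex 5
  rows 12-15 [u,v=11]: 0001  = hex 1
Counterexample vector (row 0 .. row 15) = 1111000101010001
Output column grouped in 4s = 1111 0001 0101 0001 = 0xF151
Convert to decimal digit by digit (value = value*16 + digit):
  F -> 15
  15*16 + 1 = 241
  241*16 + 5 = 3861
  3861*16 + 1 = 61777
Decimal = 61777

61777


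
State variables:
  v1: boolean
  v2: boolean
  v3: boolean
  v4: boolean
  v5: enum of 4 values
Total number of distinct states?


State space = product of domain sizes of all variables.
Domain sizes:
  v1 (boolean): 2
  v2 (boolean): 2
  v3 (boolean): 2
  v4 (boolean): 2
  v5 (enum of 4 values): 4
Product = 2 * 2 * 2 * 2 * 4 = 64

64


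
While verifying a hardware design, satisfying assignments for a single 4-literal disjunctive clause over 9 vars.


Step 1: Total=2^9=512
Step 2: Unsat when all 4 false: 2^5=32
Step 3: Sat=512-32=480

480


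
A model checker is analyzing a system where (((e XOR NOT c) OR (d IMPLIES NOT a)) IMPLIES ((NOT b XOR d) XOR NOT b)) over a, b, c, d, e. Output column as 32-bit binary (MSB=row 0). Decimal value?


Formula: (((e XOR NOT c) OR (d IMPLIES NOT a)) IMPLIES ((NOT b XOR d) XOR NOT b)) over a, b, c, d, e (32 rows)
Evaluate each row (bits = a,b,c,d,e, MSB first):
  row 0 [00000]: (((0 XOR NOT 0) OR (0 IMPLIES NOT 0)) IMPLIES ((NOT 0 XOR 0) XOR NOT 0)) -> 0
  row 1 [00001]: (((1 XOR NOT 0) OR (0 IMPLIES NOT 0)) IMPLIES ((NOT 0 XOR 0) XOR NOT 0)) -> 0
  row 2 [00010]: (((0 XOR NOT 0) OR (1 IMPLIES NOT 0)) IMPLIES ((NOT 0 XOR 1) XOR NOT 0)) -> 1
  row 3 [00011]: (((1 XOR NOT 0) OR (1 IMPLIES NOT 0)) IMPLIES ((NOT 0 XOR 1) XOR NOT 0)) -> 1
  row 4 [00100]: (((0 XOR NOT 1) OR (0 IMPLIES NOT 0)) IMPLIES ((NOT 0 XOR 0) XOR NOT 0)) -> 0
  row 5 [00101]: (((1 XOR NOT 1) OR (0 IMPLIES NOT 0)) IMPLIES ((NOT 0 XOR 0) XOR NOT 0)) -> 0
  row 6 [00110]: (((0 XOR NOT 1) OR (1 IMPLIES NOT 0)) IMPLIES ((NOT 0 XOR 1) XOR NOT 0)) -> 1
  row 7 [00111]: (((1 XOR NOT 1) OR (1 IMPLIES NOT 0)) IMPLIES ((NOT 0 XOR 1) XOR NOT 0)) -> 1
  row 8 [01000]: (((0 XOR NOT 0) OR (0 IMPLIES NOT 0)) IMPLIES ((NOT 1 XOR 0) XOR NOT 1)) -> 0
  row 9 [01001]: (((1 XOR NOT 0) OR (0 IMPLIES NOT 0)) IMPLIES ((NOT 1 XOR 0) XOR NOT 1)) -> 0
  row 10 [01010]: (((0 XOR NOT 0) OR (1 IMPLIES NOT 0)) IMPLIES ((NOT 1 XOR 1) XOR NOT 1)) -> 1
  row 11 [01011]: (((1 XOR NOT 0) OR (1 IMPLIES NOT 0)) IMPLIES ((NOT 1 XOR 1) XOR NOT 1)) -> 1
  row 12 [01100]: (((0 XOR NOT 1) OR (0 IMPLIES NOT 0)) IMPLIES ((NOT 1 XOR 0) XOR NOT 1)) -> 0
  row 13 [01101]: (((1 XOR NOT 1) OR (0 IMPLIES NOT 0)) IMPLIES ((NOT 1 XOR 0) XOR NOT 1)) -> 0
  row 14 [01110]: (((0 XOR NOT 1) OR (1 IMPLIES NOT 0)) IMPLIES ((NOT 1 XOR 1) XOR NOT 1)) -> 1
  row 15 [01111]: (((1 XOR NOT 1) OR (1 IMPLIES NOT 0)) IMPLIES ((NOT 1 XOR 1) XOR NOT 1)) -> 1
  row 16 [10000]: (((0 XOR NOT 0) OR (0 IMPLIES NOT 1)) IMPLIES ((NOT 0 XOR 0) XOR NOT 0)) -> 0
  row 17 [10001]: (((1 XOR NOT 0) OR (0 IMPLIES NOT 1)) IMPLIES ((NOT 0 XOR 0) XOR NOT 0)) -> 0
  row 18 [10010]: (((0 XOR NOT 0) OR (1 IMPLIES NOT 1)) IMPLIES ((NOT 0 XOR 1) XOR NOT 0)) -> 1
  row 19 [10011]: (((1 XOR NOT 0) OR (1 IMPLIES NOT 1)) IMPLIES ((NOT 0 XOR 1) XOR NOT 0)) -> 1
  row 20 [10100]: (((0 XOR NOT 1) OR (0 IMPLIES NOT 1)) IMPLIES ((NOT 0 XOR 0) XOR NOT 0)) -> 0
  row 21 [10101]: (((1 XOR NOT 1) OR (0 IMPLIES NOT 1)) IMPLIES ((NOT 0 XOR 0) XOR NOT 0)) -> 0
  row 22 [10110]: (((0 XOR NOT 1) OR (1 IMPLIES NOT 1)) IMPLIES ((NOT 0 XOR 1) XOR NOT 0)) -> 1
  row 23 [10111]: (((1 XOR NOT 1) OR (1 IMPLIES NOT 1)) IMPLIES ((NOT 0 XOR 1) XOR NOT 0)) -> 1
  row 24 [11000]: (((0 XOR NOT 0) OR (0 IMPLIES NOT 1)) IMPLIES ((NOT 1 XOR 0) XOR NOT 1)) -> 0
  row 25 [11001]: (((1 XOR NOT 0) OR (0 IMPLIES NOT 1)) IMPLIES ((NOT 1 XOR 0) XOR NOT 1)) -> 0
  row 26 [11010]: (((0 XOR NOT 0) OR (1 IMPLIES NOT 1)) IMPLIES ((NOT 1 XOR 1) XOR NOT 1)) -> 1
  row 27 [11011]: (((1 XOR NOT 0) OR (1 IMPLIES NOT 1)) IMPLIES ((NOT 1 XOR 1) XOR NOT 1)) -> 1
  row 28 [11100]: (((0 XOR NOT 1) OR (0 IMPLIES NOT 1)) IMPLIES ((NOT 1 XOR 0) XOR NOT 1)) -> 0
  row 29 [11101]: (((1 XOR NOT 1) OR (0 IMPLIES NOT 1)) IMPLIES ((NOT 1 XOR 0) XOR NOT 1)) -> 0
  row 30 [11110]: (((0 XOR NOT 1) OR (1 IMPLIES NOT 1)) IMPLIES ((NOT 1 XOR 1) XOR NOT 1)) -> 1
  row 31 [11111]: (((1 XOR NOT 1) OR (1 IMPLIES NOT 1)) IMPLIES ((NOT 1 XOR 1) XOR NOT 1)) -> 1
Full result column, 4 rows per line (a,b,c fixed per line; d,e runs 00..11 left to right):
  rows 0-3 [a,b,c=000]: 0011  = hex 3
  rows 4-7 [a,b,c=001]: 0011  = hex 3
  rows 8-11 [a,b,c=010]: 0011  = hex 3
  rows 12-15 [a,b,c=011]: 0011  = hex 3
  rows 16-19 [a,b,c=100]: 0011  = hex 3
  rows 20-23 [a,b,c=101]: 0011  = hex 3
  rows 24-27 [a,b,c=110]: 0011  = hex 3
  rows 28-31 [a,b,c=111]: 0011  = hex 3
Output column (row 0 .. row 31) = 00110011001100110011001100110011
Output column grouped in 4s = 0011 0011 0011 0011 0011 0011 0011 0011 = 0x33333333
Convert to decimal digit by digit (value = value*16 + digit):
  3 -> 3
  3*16 + 3 = 51
  51*16 + 3 = 819
  819*16 + 3 = 13107
  13107*16 + 3 = 209715
  209715*16 + 3 = 3355443
  3355443*16 + 3 = 53687091
  53687091*16 + 3 = 858993459
Decimal = 858993459

858993459


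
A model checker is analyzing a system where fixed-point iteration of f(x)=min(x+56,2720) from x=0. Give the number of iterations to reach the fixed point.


Step 1: x=0, cap=2720, increment=56
Step 2: x grows by 56 each step until capped at 2720; fixed point is x=2720
Step 3: iterations = ceil(2720/56) = 49

49


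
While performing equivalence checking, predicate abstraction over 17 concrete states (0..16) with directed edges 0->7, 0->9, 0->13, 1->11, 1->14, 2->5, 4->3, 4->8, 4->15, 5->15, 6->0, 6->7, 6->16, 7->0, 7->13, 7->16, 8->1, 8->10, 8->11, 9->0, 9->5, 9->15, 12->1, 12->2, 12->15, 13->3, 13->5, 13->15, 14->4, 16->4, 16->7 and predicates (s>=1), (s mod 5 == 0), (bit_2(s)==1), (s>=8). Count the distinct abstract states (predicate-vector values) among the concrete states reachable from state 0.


BFS from 0:
Concrete reachable: {0, 1, 3, 4, 5, 7, 8, 9, 10, 11, 13, 14, 15, 16}
Abstract via predicates (s>=1), (s mod 5 == 0), (bit_2(s)==1), (s>=8):
  (0,1,0,0) <- {0}
  (1,0,0,0) <- {1, 3}
  (1,0,0,1) <- {8, 9, 11, 16}
  (1,0,1,0) <- {4, 7}
  (1,0,1,1) <- {13, 14}
  (1,1,0,1) <- {10}
  (1,1,1,0) <- {5}
  (1,1,1,1) <- {15}
Distinct abstract states = 8

8


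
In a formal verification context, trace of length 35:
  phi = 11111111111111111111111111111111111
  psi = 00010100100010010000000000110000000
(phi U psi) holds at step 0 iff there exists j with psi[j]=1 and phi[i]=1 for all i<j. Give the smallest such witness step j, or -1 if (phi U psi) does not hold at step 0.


(phi U psi) at 0: need smallest j with psi[j]=1 and phi[i]=1 for all i in [0,j).
Scan from step 0:
  step 0: phi=1, psi=0 -> continue
  step 1: phi=1, psi=0 -> continue
  step 2: phi=1, psi=0 -> continue
  step 3: psi=1 and phi held for [0,3) -> witness found
Witness step = 3

3


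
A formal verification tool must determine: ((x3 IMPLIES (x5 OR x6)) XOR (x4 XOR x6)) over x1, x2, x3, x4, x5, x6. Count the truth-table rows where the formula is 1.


Formula: ((x3 IMPLIES (x5 OR x6)) XOR (x4 XOR x6)) over 6 vars (64 rows)
Evaluate each row (x1, x2, x3, x4, x5, x6 as bits, MSB first):
  row 0 [000000]: ((0 IMPLIES (0 OR 0)) XOR (0 XOR 0)) -> 1
  row 1 [000001]: ((0 IMPLIES (0 OR 1)) XOR (0 XOR 1)) -> 0
  row 2 [000010]: ((0 IMPLIES (1 OR 0)) XOR (0 XOR 0)) -> 1
  row 3 [000011]: ((0 IMPLIES (1 OR 1)) XOR (0 XOR 1)) -> 0
  row 4 [000100]: ((0 IMPLIES (0 OR 0)) XOR (1 XOR 0)) -> 0
  (every remaining row is evaluated the same way; all 64 results are listed next)
Full result column, 8 rows per line (x1,x2,x3 fixed per line; x4,x5,x6 runs 000..111 left to right):
  rows 0-7 [x1,x2,x3=000]: 10100101  (ones: 4)
  rows 8-15 [x1,x2,x3=001]: 00101101  (ones: 4)
  rows 16-23 [x1,x2,x3=010]: 10100101  (ones: 4)
  rows 24-31 [x1,x2,x3=011]: 00101101  (ones: 4)
  rows 32-39 [x1,x2,x3=100]: 10100101  (ones: 4)
  rows 40-47 [x1,x2,x3=101]: 00101101  (ones: 4)
  rows 48-55 [x1,x2,x3=110]: 10100101  (ones: 4)
  rows 56-63 [x1,x2,x3=111]: 00101101  (ones: 4)
Count of 1-rows = 4+4+4+4+4+4+4+4 = 32

32


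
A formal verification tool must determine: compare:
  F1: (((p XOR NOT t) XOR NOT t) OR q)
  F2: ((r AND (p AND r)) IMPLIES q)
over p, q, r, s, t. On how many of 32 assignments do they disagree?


F1 = (((p XOR NOT t) XOR NOT t) OR q)
F2 = ((r AND (p AND r)) IMPLIES q)
Evaluate both on each of 32 rows (bits = p,q,r,s,t):
  row 0 [00000]: F1=0 F2=1 (differ) -> 1
  row 1 [00001]: F1=0 F2=1 (differ) -> 1
  row 2 [00010]: F1=0 F2=1 (differ) -> 1
  row 3 [00011]: F1=0 F2=1 (differ) -> 1
  row 4 [00100]: F1=0 F2=1 (differ) -> 1
  row 5 [00101]: F1=0 F2=1 (differ) -> 1
  row 6 [00110]: F1=0 F2=1 (differ) -> 1
  row 7 [00111]: F1=0 F2=1 (differ) -> 1
  row 8 [01000]: F1=1 F2=1 -> 0
  row 9 [01001]: F1=1 F2=1 -> 0
  row 10 [01010]: F1=1 F2=1 -> 0
  row 11 [01011]: F1=1 F2=1 -> 0
  row 12 [01100]: F1=1 F2=1 -> 0
  row 13 [01101]: F1=1 F2=1 -> 0
  row 14 [01110]: F1=1 F2=1 -> 0
  row 15 [01111]: F1=1 F2=1 -> 0
  row 16 [10000]: F1=1 F2=1 -> 0
  row 17 [10001]: F1=1 F2=1 -> 0
  row 18 [10010]: F1=1 F2=1 -> 0
  row 19 [10011]: F1=1 F2=1 -> 0
  row 20 [10100]: F1=1 F2=0 (differ) -> 1
  row 21 [10101]: F1=1 F2=0 (differ) -> 1
  row 22 [10110]: F1=1 F2=0 (differ) -> 1
  row 23 [10111]: F1=1 F2=0 (differ) -> 1
  row 24 [11000]: F1=1 F2=1 -> 0
  row 25 [11001]: F1=1 F2=1 -> 0
  row 26 [11010]: F1=1 F2=1 -> 0
  row 27 [11011]: F1=1 F2=1 -> 0
  row 28 [11100]: F1=1 F2=1 -> 0
  row 29 [11101]: F1=1 F2=1 -> 0
  row 30 [11110]: F1=1 F2=1 -> 0
  row 31 [11111]: F1=1 F2=1 -> 0
Full result column, 8 rows per line (p,q fixed per line; r,s,t runs 000..111 left to right):
  rows 0-7 [p,q=00]: 11111111  (ones: 8)
  rows 8-15 [p,q=01]: 00000000  (ones: 0)
  rows 16-23 [p,q=10]: 00001111  (ones: 4)
  rows 24-31 [p,q=11]: 00000000  (ones: 0)
Disagreements = 8+0+4+0 = 12

12


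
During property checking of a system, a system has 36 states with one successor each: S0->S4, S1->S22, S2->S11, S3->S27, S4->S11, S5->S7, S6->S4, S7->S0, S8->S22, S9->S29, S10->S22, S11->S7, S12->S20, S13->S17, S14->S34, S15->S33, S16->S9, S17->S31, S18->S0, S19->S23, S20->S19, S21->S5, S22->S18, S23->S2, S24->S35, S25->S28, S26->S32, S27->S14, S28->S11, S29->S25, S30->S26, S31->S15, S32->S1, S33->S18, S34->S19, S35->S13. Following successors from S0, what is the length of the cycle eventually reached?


Trace from S0 until a state repeats:
  S0 -> S4 -> S11 -> S7 -> S0
S0 first seen at step 0, revisited at step 4.
Cycle length = 4 - 0 = 4

4


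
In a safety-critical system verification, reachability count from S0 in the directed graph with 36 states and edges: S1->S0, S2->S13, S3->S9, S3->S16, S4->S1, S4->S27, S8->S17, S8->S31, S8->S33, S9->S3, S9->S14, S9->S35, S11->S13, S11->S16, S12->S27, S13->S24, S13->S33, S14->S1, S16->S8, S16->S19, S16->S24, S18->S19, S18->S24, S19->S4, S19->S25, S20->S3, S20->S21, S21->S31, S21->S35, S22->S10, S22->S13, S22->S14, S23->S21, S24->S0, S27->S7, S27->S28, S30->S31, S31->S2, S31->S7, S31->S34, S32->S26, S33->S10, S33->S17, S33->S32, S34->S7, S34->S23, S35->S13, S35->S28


BFS from S0:
  layer 0: {S0}
Reachable set: {S0}
Count = 1

1


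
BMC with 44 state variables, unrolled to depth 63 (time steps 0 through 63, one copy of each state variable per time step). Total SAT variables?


BMC unrolls to depth k, creating one copy of each state var for steps 0..k.
Step count = 63 + 1 = 64 (steps 0 through 63)
Vars per step = 44
Total = 44 * 64 = 2816

2816


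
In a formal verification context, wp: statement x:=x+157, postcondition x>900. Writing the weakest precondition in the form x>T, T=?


Formula: wp(x:=E, P) = P[E/x] (substitute E for x in postcondition)
Step 1: Postcondition: x>900
Step 2: Substitute x+157 for x: x+157>900
Step 3: Solve for x: x > 900-157 = 743

743


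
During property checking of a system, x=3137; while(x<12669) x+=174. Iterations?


Step 1: x goes from 3137 toward 12669 by 174; the body runs while x<12669, so iterations = ceil((bound-start)/step)
Step 2: Distance=9532
Step 3: ceil(9532/174)=55

55


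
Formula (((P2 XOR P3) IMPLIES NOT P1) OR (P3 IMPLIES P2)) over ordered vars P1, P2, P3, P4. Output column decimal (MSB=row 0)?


Formula: (((P2 XOR P3) IMPLIES NOT P1) OR (P3 IMPLIES P2)) over P1, P2, P3, P4 (16 rows)
Evaluate each row (bits = P1,P2,P3,P4, MSB first):
  row 0 [0000]: (((0 XOR 0) IMPLIES NOT 0) OR (0 IMPLIES 0)) -> 1
  row 1 [0001]: (((0 XOR 0) IMPLIES NOT 0) OR (0 IMPLIES 0)) -> 1
  row 2 [0010]: (((0 XOR 1) IMPLIES NOT 0) OR (1 IMPLIES 0)) -> 1
  row 3 [0011]: (((0 XOR 1) IMPLIES NOT 0) OR (1 IMPLIES 0)) -> 1
  row 4 [0100]: (((1 XOR 0) IMPLIES NOT 0) OR (0 IMPLIES 1)) -> 1
  row 5 [0101]: (((1 XOR 0) IMPLIES NOT 0) OR (0 IMPLIES 1)) -> 1
  row 6 [0110]: (((1 XOR 1) IMPLIES NOT 0) OR (1 IMPLIES 1)) -> 1
  row 7 [0111]: (((1 XOR 1) IMPLIES NOT 0) OR (1 IMPLIES 1)) -> 1
  row 8 [1000]: (((0 XOR 0) IMPLIES NOT 1) OR (0 IMPLIES 0)) -> 1
  row 9 [1001]: (((0 XOR 0) IMPLIES NOT 1) OR (0 IMPLIES 0)) -> 1
  row 10 [1010]: (((0 XOR 1) IMPLIES NOT 1) OR (1 IMPLIES 0)) -> 0
  row 11 [1011]: (((0 XOR 1) IMPLIES NOT 1) OR (1 IMPLIES 0)) -> 0
  row 12 [1100]: (((1 XOR 0) IMPLIES NOT 1) OR (0 IMPLIES 1)) -> 1
  row 13 [1101]: (((1 XOR 0) IMPLIES NOT 1) OR (0 IMPLIES 1)) -> 1
  row 14 [1110]: (((1 XOR 1) IMPLIES NOT 1) OR (1 IMPLIES 1)) -> 1
  row 15 [1111]: (((1 XOR 1) IMPLIES NOT 1) OR (1 IMPLIES 1)) -> 1
Full result column, 4 rows per line (P1,P2 fixed per line; P3,P4 runs 00..11 left to right):
  rows 0-3 [P1,P2=00]: 1111  = hex F
  rows 4-7 [P1,P2=01]: 1111  = hex F
  rows 8-11 [P1,P2=10]: 1100  = hex C
  rows 12-15 [P1,P2=11]: 1111  = hex F
Output column (row 0 .. row 15) = 1111111111001111
Output column grouped in 4s = 1111 1111 1100 1111 = 0xFFCF
Convert to decimal digit by digit (value = value*16 + digit):
  F -> 15
  15*16 + 15 (F) = 255
  255*16 + 12 (C) = 4092
  4092*16 + 15 (F) = 65487
Decimal = 65487

65487


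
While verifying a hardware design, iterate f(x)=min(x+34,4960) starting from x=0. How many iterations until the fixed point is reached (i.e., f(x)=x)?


Step 1: x=0, cap=4960, increment=34
Step 2: x grows by 34 each step until capped at 4960; fixed point is x=4960
Step 3: iterations = ceil(4960/34) = 146

146


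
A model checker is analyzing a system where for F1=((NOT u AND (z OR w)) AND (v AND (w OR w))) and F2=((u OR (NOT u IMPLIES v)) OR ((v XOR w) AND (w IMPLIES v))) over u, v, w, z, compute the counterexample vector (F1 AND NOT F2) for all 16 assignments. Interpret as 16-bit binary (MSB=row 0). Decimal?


F1 = ((NOT u AND (z OR w)) AND (v AND (w OR w)))
F2 = ((u OR (NOT u IMPLIES v)) OR ((v XOR w) AND (w IMPLIES v)))
Counterexample to F1=>F2 is where F1=1 and F2=0.
Evaluate each row (bits = u,v,w,z, MSB first):
  row 0 [0000]: F1=0 F2=0 -> F1&~F2 -> 0
  row 1 [0001]: F1=0 F2=0 -> F1&~F2 -> 0
  row 2 [0010]: F1=0 F2=0 -> F1&~F2 -> 0
  row 3 [0011]: F1=0 F2=0 -> F1&~F2 -> 0
  row 4 [0100]: F1=0 F2=1 -> F1&~F2 -> 0
  row 5 [0101]: F1=0 F2=1 -> F1&~F2 -> 0
  row 6 [0110]: F1=1 F2=1 -> F1&~F2 -> 0
  row 7 [0111]: F1=1 F2=1 -> F1&~F2 -> 0
  row 8 [1000]: F1=0 F2=1 -> F1&~F2 -> 0
  row 9 [1001]: F1=0 F2=1 -> F1&~F2 -> 0
  row 10 [1010]: F1=0 F2=1 -> F1&~F2 -> 0
  row 11 [1011]: F1=0 F2=1 -> F1&~F2 -> 0
  row 12 [1100]: F1=0 F2=1 -> F1&~F2 -> 0
  row 13 [1101]: F1=0 F2=1 -> F1&~F2 -> 0
  row 14 [1110]: F1=0 F2=1 -> F1&~F2 -> 0
  row 15 [1111]: F1=0 F2=1 -> F1&~F2 -> 0
Full result column, 4 rows per line (u,v fixed per line; w,z runs 00..11 left to right):
  rows 0-3 [u,v=00]: 0000  = hex 0
  rows 4-7 [u,v=01]: 0000  = hex 0
  rows 8-11 [u,v=10]: 0000  = hex 0
  rows 12-15 [u,v=11]: 0000  = hex 0
Counterexample vector (row 0 .. row 15) = 0000000000000000
Output column grouped in 4s = 0000 0000 0000 0000 = 0x0000
Convert to decimal digit by digit (value = value*16 + digit):
  0 -> 0
  0*16 + 0 = 0
  0*16 + 0 = 0
  0*16 + 0 = 0
Decimal = 0

0


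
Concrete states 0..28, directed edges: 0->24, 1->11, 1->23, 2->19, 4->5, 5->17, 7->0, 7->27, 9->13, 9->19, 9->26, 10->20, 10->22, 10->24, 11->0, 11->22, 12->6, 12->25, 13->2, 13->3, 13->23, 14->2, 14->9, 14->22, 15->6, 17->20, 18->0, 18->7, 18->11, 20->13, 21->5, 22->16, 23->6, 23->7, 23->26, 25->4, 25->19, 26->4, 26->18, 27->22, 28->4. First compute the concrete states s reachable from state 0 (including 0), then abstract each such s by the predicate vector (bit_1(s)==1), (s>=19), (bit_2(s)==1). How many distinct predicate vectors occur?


BFS from 0:
Concrete reachable: {0, 24}
Abstract via predicates (bit_1(s)==1), (s>=19), (bit_2(s)==1):
  (0,0,0) <- {0}
  (0,1,0) <- {24}
Distinct abstract states = 2

2


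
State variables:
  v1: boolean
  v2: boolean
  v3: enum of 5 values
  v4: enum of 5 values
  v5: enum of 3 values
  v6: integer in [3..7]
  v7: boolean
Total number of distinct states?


State space = product of domain sizes of all variables.
Domain sizes:
  v1 (boolean): 2
  v2 (boolean): 2
  v3 (enum of 5 values): 5
  v4 (enum of 5 values): 5
  v5 (enum of 3 values): 3
  v6 (integer in [3..7]): 5
  v7 (boolean): 2
Product = 2 * 2 * 5 * 5 * 3 * 5 * 2 = 3000

3000


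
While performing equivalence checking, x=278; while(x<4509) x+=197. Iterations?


Step 1: x goes from 278 toward 4509 by 197; the body runs while x<4509, so iterations = ceil((bound-start)/step)
Step 2: Distance=4231
Step 3: ceil(4231/197)=22

22


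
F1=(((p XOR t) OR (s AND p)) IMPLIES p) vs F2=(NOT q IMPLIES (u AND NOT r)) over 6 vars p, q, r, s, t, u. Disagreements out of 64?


F1 = (((p XOR t) OR (s AND p)) IMPLIES p)
F2 = (NOT q IMPLIES (u AND NOT r))
Evaluate both on each of 64 rows (bits = p,q,r,s,t,u):
  row 0 [000000]: F1=1 F2=0 (differ) -> 1
  row 1 [000001]: F1=1 F2=1 -> 0
  row 2 [000010]: F1=0 F2=0 -> 0
  row 3 [000011]: F1=0 F2=1 (differ) -> 1
  row 4 [000100]: F1=1 F2=0 (differ) -> 1
  (every remaining row is evaluated the same way; all 64 results are listed next)
Full result column, 8 rows per line (p,q,r fixed per line; s,t,u runs 000..111 left to right):
  rows 0-7 [p,q,r=000]: 10011001  (ones: 4)
  rows 8-15 [p,q,r=001]: 11001100  (ones: 4)
  rows 16-23 [p,q,r=010]: 00110011  (ones: 4)
  rows 24-31 [p,q,r=011]: 00110011  (ones: 4)
  rows 32-39 [p,q,r=100]: 10101010  (ones: 4)
  rows 40-47 [p,q,r=101]: 11111111  (ones: 8)
  rows 48-55 [p,q,r=110]: 00000000  (ones: 0)
  rows 56-63 [p,q,r=111]: 00000000  (ones: 0)
Disagreements = 4+4+4+4+4+8+0+0 = 28

28


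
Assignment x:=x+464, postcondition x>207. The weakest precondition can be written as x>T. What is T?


Formula: wp(x:=E, P) = P[E/x] (substitute E for x in postcondition)
Step 1: Postcondition: x>207
Step 2: Substitute x+464 for x: x+464>207
Step 3: Solve for x: x > 207-464 = -257

-257


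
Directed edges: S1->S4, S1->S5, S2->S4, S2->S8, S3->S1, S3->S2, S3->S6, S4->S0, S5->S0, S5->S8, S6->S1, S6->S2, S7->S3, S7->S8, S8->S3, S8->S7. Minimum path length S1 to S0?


BFS layer-by-layer from S1:
  dist 0: {S1}
  dist 1: {S4, S5}
  dist 2: {S0, S8}
  -> S0 reached at distance 2
Shortest path length = 2

2


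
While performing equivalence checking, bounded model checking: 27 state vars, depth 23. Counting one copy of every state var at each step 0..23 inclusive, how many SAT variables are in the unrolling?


BMC unrolls to depth k, creating one copy of each state var for steps 0..k.
Step count = 23 + 1 = 24 (steps 0 through 23)
Vars per step = 27
Total = 27 * 24 = 648

648


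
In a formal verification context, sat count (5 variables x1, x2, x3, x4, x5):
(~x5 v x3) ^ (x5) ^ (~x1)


CNF with 3 clauses over 5 vars (32 assignments).
An assignment satisfies CNF iff every clause has >=1 true literal.
Check each row (bits = x1,x2,x3,x4,x5; clause T/F shown):
  row 0 [00000]: clauses=TFT -> 0
  row 1 [00001]: clauses=FTT -> 0
  row 2 [00010]: clauses=TFT -> 0
  row 3 [00011]: clauses=FTT -> 0
  row 4 [00100]: clauses=TFT -> 0
  row 5 [00101]: clauses=TTT -> 1
  row 6 [00110]: clauses=TFT -> 0
  row 7 [00111]: clauses=TTT -> 1
  row 8 [01000]: clauses=TFT -> 0
  row 9 [01001]: clauses=FTT -> 0
  row 10 [01010]: clauses=TFT -> 0
  row 11 [01011]: clauses=FTT -> 0
  row 12 [01100]: clauses=TFT -> 0
  row 13 [01101]: clauses=TTT -> 1
  row 14 [01110]: clauses=TFT -> 0
  row 15 [01111]: clauses=TTT -> 1
  row 16 [10000]: clauses=TFF -> 0
  row 17 [10001]: clauses=FTF -> 0
  row 18 [10010]: clauses=TFF -> 0
  row 19 [10011]: clauses=FTF -> 0
  row 20 [10100]: clauses=TFF -> 0
  row 21 [10101]: clauses=TTF -> 0
  row 22 [10110]: clauses=TFF -> 0
  row 23 [10111]: clauses=TTF -> 0
  row 24 [11000]: clauses=TFF -> 0
  row 25 [11001]: clauses=FTF -> 0
  row 26 [11010]: clauses=TFF -> 0
  row 27 [11011]: clauses=FTF -> 0
  row 28 [11100]: clauses=TFF -> 0
  row 29 [11101]: clauses=TTF -> 0
  row 30 [11110]: clauses=TFF -> 0
  row 31 [11111]: clauses=TTF -> 0
Full result column, 8 rows per line (x1,x2 fixed per line; x3,x4,x5 runs 000..111 left to right):
  rows 0-7 [x1,x2=00]: 00000101  (ones: 2)
  rows 8-15 [x1,x2=01]: 00000101  (ones: 2)
  rows 16-23 [x1,x2=10]: 00000000  (ones: 0)
  rows 24-31 [x1,x2=11]: 00000000  (ones: 0)
Satisfying assignments = 2+2+0+0 = 4

4


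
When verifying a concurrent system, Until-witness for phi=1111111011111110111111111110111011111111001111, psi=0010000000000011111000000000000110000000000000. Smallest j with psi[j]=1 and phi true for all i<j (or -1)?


(phi U psi) at 0: need smallest j with psi[j]=1 and phi[i]=1 for all i in [0,j).
Scan from step 0:
  step 0: phi=1, psi=0 -> continue
  step 1: phi=1, psi=0 -> continue
  step 2: psi=1 and phi held for [0,2) -> witness found
Witness step = 2

2


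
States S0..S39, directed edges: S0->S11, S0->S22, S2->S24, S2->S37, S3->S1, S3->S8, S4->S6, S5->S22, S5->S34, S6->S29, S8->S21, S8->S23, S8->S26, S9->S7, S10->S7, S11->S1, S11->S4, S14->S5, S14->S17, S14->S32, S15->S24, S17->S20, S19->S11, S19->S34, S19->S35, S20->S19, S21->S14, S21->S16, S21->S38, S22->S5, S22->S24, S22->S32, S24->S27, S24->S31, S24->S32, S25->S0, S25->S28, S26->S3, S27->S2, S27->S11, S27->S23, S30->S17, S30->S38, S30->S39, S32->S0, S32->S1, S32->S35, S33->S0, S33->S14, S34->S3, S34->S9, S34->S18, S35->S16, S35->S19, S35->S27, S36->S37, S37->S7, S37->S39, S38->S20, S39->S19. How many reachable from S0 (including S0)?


BFS from S0:
  layer 0: {S0}
  layer 1: {S11, S22}
  layer 2: {S1, S4, S5, S24, S32}
  layer 3: {S6, S27, S31, S34, S35}
  layer 4: {S2, S3, S9, S16, S18, S19, S23, S29}
  layer 5: {S7, S8, S37}
  layer 6: {S21, S26, S39}
  layer 7: {S14, S38}
  layer 8: {S17, S20}
Reachable set: {S0, S1, S2, S3, S4, S5, S6, S7, S8, S9, S11, S14, S16, S17, S18, S19, S20, S21, S22, S23, S24, S26, S27, S29, S31, S32, S34, S35, S37, S38, S39}
Count = 31

31


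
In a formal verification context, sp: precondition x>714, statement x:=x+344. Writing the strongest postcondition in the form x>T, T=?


Formula: sp(P, x:=E) = exists old_x. (x = E[old_x/x]) AND P[old_x/x] (old_x is the value of x before the assignment; eliminate old_x by solving x = E[old_x/x] for old_x)
Step 1: Precondition P: x>714, i.e. old_x > 714
Step 2: Assignment gives x = old_x + 344, so old_x = x - 344
Step 3: Substitute into P: x - 344 > 714
Step 4: Simplify: x > 714+344 = 1058

1058


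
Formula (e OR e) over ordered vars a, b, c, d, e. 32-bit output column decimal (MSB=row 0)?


Formula: (e OR e) over a, b, c, d, e (32 rows)
Evaluate each row (bits = a,b,c,d,e, MSB first):
  row 0 [00000]: (0 OR 0) -> 0
  row 1 [00001]: (1 OR 1) -> 1
  row 2 [00010]: (0 OR 0) -> 0
  row 3 [00011]: (1 OR 1) -> 1
  row 4 [00100]: (0 OR 0) -> 0
  row 5 [00101]: (1 OR 1) -> 1
  row 6 [00110]: (0 OR 0) -> 0
  row 7 [00111]: (1 OR 1) -> 1
  row 8 [01000]: (0 OR 0) -> 0
  row 9 [01001]: (1 OR 1) -> 1
  row 10 [01010]: (0 OR 0) -> 0
  row 11 [01011]: (1 OR 1) -> 1
  row 12 [01100]: (0 OR 0) -> 0
  row 13 [01101]: (1 OR 1) -> 1
  row 14 [01110]: (0 OR 0) -> 0
  row 15 [01111]: (1 OR 1) -> 1
  row 16 [10000]: (0 OR 0) -> 0
  row 17 [10001]: (1 OR 1) -> 1
  row 18 [10010]: (0 OR 0) -> 0
  row 19 [10011]: (1 OR 1) -> 1
  row 20 [10100]: (0 OR 0) -> 0
  row 21 [10101]: (1 OR 1) -> 1
  row 22 [10110]: (0 OR 0) -> 0
  row 23 [10111]: (1 OR 1) -> 1
  row 24 [11000]: (0 OR 0) -> 0
  row 25 [11001]: (1 OR 1) -> 1
  row 26 [11010]: (0 OR 0) -> 0
  row 27 [11011]: (1 OR 1) -> 1
  row 28 [11100]: (0 OR 0) -> 0
  row 29 [11101]: (1 OR 1) -> 1
  row 30 [11110]: (0 OR 0) -> 0
  row 31 [11111]: (1 OR 1) -> 1
Full result column, 4 rows per line (a,b,c fixed per line; d,e runs 00..11 left to right):
  rows 0-3 [a,b,c=000]: 0101  = hex 5
  rows 4-7 [a,b,c=001]: 0101  = hex 5
  rows 8-11 [a,b,c=010]: 0101  = hex 5
  rows 12-15 [a,b,c=011]: 0101  = hex 5
  rows 16-19 [a,b,c=100]: 0101  = hex 5
  rows 20-23 [a,b,c=101]: 0101  = hex 5
  rows 24-27 [a,b,c=110]: 0101  = hex 5
  rows 28-31 [a,b,c=111]: 0101  = hex 5
Output column (row 0 .. row 31) = 01010101010101010101010101010101
Output column grouped in 4s = 0101 0101 0101 0101 0101 0101 0101 0101 = 0x55555555
Convert to decimal digit by digit (value = value*16 + digit):
  5 -> 5
  5*16 + 5 = 85
  85*16 + 5 = 1365
  1365*16 + 5 = 21845
  21845*16 + 5 = 349525
  349525*16 + 5 = 5592405
  5592405*16 + 5 = 89478485
  89478485*16 + 5 = 1431655765
Decimal = 1431655765

1431655765


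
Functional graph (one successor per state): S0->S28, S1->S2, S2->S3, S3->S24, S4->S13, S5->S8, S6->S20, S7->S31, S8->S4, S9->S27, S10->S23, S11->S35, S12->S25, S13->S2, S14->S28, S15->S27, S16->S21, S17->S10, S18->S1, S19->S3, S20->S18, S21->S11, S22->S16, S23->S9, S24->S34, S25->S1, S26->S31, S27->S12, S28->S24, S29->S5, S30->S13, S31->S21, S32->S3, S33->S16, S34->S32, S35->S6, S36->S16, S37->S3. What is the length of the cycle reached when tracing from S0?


Trace from S0 until a state repeats:
  S0 -> S28 -> S24 -> S34 -> S32 -> S3 -> S24
S24 first seen at step 2, revisited at step 6.
Cycle length = 6 - 2 = 4

4


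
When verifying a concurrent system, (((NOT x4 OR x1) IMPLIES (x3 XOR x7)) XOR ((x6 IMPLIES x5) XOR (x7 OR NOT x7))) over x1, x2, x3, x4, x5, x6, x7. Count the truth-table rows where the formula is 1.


Formula: (((NOT x4 OR x1) IMPLIES (x3 XOR x7)) XOR ((x6 IMPLIES x5) XOR (x7 OR NOT x7))) over 7 vars (128 rows)
Evaluate each row (x1, x2, x3, x4, x5, x6, x7 as bits, MSB first):
  row 0 [0000000]: (((NOT 0 OR 0) IMPLIES (0 XOR 0)) XOR ((0 IMPLIES 0) XOR (0 OR NOT 0))) -> 0
  row 1 [0000001]: (((NOT 0 OR 0) IMPLIES (0 XOR 1)) XOR ((0 IMPLIES 0) XOR (1 OR NOT 1))) -> 1
  row 2 [0000010]: (((NOT 0 OR 0) IMPLIES (0 XOR 0)) XOR ((1 IMPLIES 0) XOR (0 OR NOT 0))) -> 1
  row 3 [0000011]: (((NOT 0 OR 0) IMPLIES (0 XOR 1)) XOR ((1 IMPLIES 0) XOR (1 OR NOT 1))) -> 0
  row 4 [0000100]: (((NOT 0 OR 0) IMPLIES (0 XOR 0)) XOR ((0 IMPLIES 1) XOR (0 OR NOT 0))) -> 0
  (every remaining row is evaluated the same way; all 128 results are listed next)
Full result column, 8 rows per line (x1,x2,x3,x4 fixed per line; x5,x6,x7 runs 000..111 left to right):
  rows 0-7 [x1,x2,x3,x4=0000]: 01100101  (ones: 4)
  rows 8-15 [x1,x2,x3,x4=0001]: 11001111  (ones: 6)
  rows 16-23 [x1,x2,x3,x4=0010]: 10011010  (ones: 4)
  rows 24-31 [x1,x2,x3,x4=0011]: 11001111  (ones: 6)
  rows 32-39 [x1,x2,x3,x4=0100]: 01100101  (ones: 4)
  rows 40-47 [x1,x2,x3,x4=0101]: 11001111  (ones: 6)
  rows 48-55 [x1,x2,x3,x4=0110]: 10011010  (ones: 4)
  rows 56-63 [x1,x2,x3,x4=0111]: 11001111  (ones: 6)
  rows 64-71 [x1,x2,x3,x4=1000]: 01100101  (ones: 4)
  rows 72-79 [x1,x2,x3,x4=1001]: 01100101  (ones: 4)
  rows 80-87 [x1,x2,x3,x4=1010]: 10011010  (ones: 4)
  rows 88-95 [x1,x2,x3,x4=1011]: 10011010  (ones: 4)
  rows 96-103 [x1,x2,x3,x4=1100]: 01100101  (ones: 4)
  rows 104-111 [x1,x2,x3,x4=1101]: 01100101  (ones: 4)
  rows 112-119 [x1,x2,x3,x4=1110]: 10011010  (ones: 4)
  rows 120-127 [x1,x2,x3,x4=1111]: 10011010  (ones: 4)
Count of 1-rows = 4+6+4+6+4+6+4+6+4+4+4+4+4+4+4+4 = 72

72


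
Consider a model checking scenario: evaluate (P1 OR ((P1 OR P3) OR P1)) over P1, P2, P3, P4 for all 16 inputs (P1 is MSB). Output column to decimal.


Formula: (P1 OR ((P1 OR P3) OR P1)) over P1, P2, P3, P4 (16 rows)
Evaluate each row (bits = P1,P2,P3,P4, MSB first):
  row 0 [0000]: (0 OR ((0 OR 0) OR 0)) -> 0
  row 1 [0001]: (0 OR ((0 OR 0) OR 0)) -> 0
  row 2 [0010]: (0 OR ((0 OR 1) OR 0)) -> 1
  row 3 [0011]: (0 OR ((0 OR 1) OR 0)) -> 1
  row 4 [0100]: (0 OR ((0 OR 0) OR 0)) -> 0
  row 5 [0101]: (0 OR ((0 OR 0) OR 0)) -> 0
  row 6 [0110]: (0 OR ((0 OR 1) OR 0)) -> 1
  row 7 [0111]: (0 OR ((0 OR 1) OR 0)) -> 1
  row 8 [1000]: (1 OR ((1 OR 0) OR 1)) -> 1
  row 9 [1001]: (1 OR ((1 OR 0) OR 1)) -> 1
  row 10 [1010]: (1 OR ((1 OR 1) OR 1)) -> 1
  row 11 [1011]: (1 OR ((1 OR 1) OR 1)) -> 1
  row 12 [1100]: (1 OR ((1 OR 0) OR 1)) -> 1
  row 13 [1101]: (1 OR ((1 OR 0) OR 1)) -> 1
  row 14 [1110]: (1 OR ((1 OR 1) OR 1)) -> 1
  row 15 [1111]: (1 OR ((1 OR 1) OR 1)) -> 1
Full result column, 4 rows per line (P1,P2 fixed per line; P3,P4 runs 00..11 left to right):
  rows 0-3 [P1,P2=00]: 0011  = hex 3
  rows 4-7 [P1,P2=01]: 0011  = hex 3
  rows 8-11 [P1,P2=10]: 1111  = hex F
  rows 12-15 [P1,P2=11]: 1111  = hex F
Output column (row 0 .. row 15) = 0011001111111111
Output column grouped in 4s = 0011 0011 1111 1111 = 0x33FF
Convert to decimal digit by digit (value = value*16 + digit):
  3 -> 3
  3*16 + 3 = 51
  51*16 + 15 (F) = 831
  831*16 + 15 (F) = 13311
Decimal = 13311

13311


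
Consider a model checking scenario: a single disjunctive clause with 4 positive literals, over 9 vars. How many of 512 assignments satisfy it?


Step 1: Total=2^9=512
Step 2: Unsat when all 4 false: 2^5=32
Step 3: Sat=512-32=480

480


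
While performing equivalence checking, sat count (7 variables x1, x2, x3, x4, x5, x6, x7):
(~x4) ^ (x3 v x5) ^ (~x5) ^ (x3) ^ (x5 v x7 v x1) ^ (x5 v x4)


CNF with 6 clauses over 7 vars (128 assignments).
An assignment satisfies CNF iff every clause has >=1 true literal.
Check each row (bits = x1,x2,x3,x4,x5,x6,x7; clause T/F shown):
  row 0 [0000000]: clauses=TFTFFF -> 0
  row 1 [0000001]: clauses=TFTFTF -> 0
  row 2 [0000010]: clauses=TFTFFF -> 0
  row 3 [0000011]: clauses=TFTFTF -> 0
  row 4 [0000100]: clauses=TTFFTT -> 0
  (every remaining row is evaluated the same way; all 128 results are listed next)
Full result column, 8 rows per line (x1,x2,x3,x4 fixed per line; x5,x6,x7 runs 000..111 left to right):
  rows 0-7 [x1,x2,x3,x4=0000]: 00000000  (ones: 0)
  rows 8-15 [x1,x2,x3,x4=0001]: 00000000  (ones: 0)
  rows 16-23 [x1,x2,x3,x4=0010]: 00000000  (ones: 0)
  rows 24-31 [x1,x2,x3,x4=0011]: 00000000  (ones: 0)
  rows 32-39 [x1,x2,x3,x4=0100]: 00000000  (ones: 0)
  rows 40-47 [x1,x2,x3,x4=0101]: 00000000  (ones: 0)
  rows 48-55 [x1,x2,x3,x4=0110]: 00000000  (ones: 0)
  rows 56-63 [x1,x2,x3,x4=0111]: 00000000  (ones: 0)
  rows 64-71 [x1,x2,x3,x4=1000]: 00000000  (ones: 0)
  rows 72-79 [x1,x2,x3,x4=1001]: 00000000  (ones: 0)
  rows 80-87 [x1,x2,x3,x4=1010]: 00000000  (ones: 0)
  rows 88-95 [x1,x2,x3,x4=1011]: 00000000  (ones: 0)
  rows 96-103 [x1,x2,x3,x4=1100]: 00000000  (ones: 0)
  rows 104-111 [x1,x2,x3,x4=1101]: 00000000  (ones: 0)
  rows 112-119 [x1,x2,x3,x4=1110]: 00000000  (ones: 0)
  rows 120-127 [x1,x2,x3,x4=1111]: 00000000  (ones: 0)
Satisfying assignments = 0+0+0+0+0+0+0+0+0+0+0+0+0+0+0+0 = 0

0
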